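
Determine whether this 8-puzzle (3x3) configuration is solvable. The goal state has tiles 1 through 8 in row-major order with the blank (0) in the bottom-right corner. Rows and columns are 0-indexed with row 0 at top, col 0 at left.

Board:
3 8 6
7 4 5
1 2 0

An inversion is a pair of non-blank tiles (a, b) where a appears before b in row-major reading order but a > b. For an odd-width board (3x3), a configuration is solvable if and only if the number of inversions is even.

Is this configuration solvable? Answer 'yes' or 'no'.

Inversions (pairs i<j in row-major order where tile[i] > tile[j] > 0): 20
20 is even, so the puzzle is solvable.

Answer: yes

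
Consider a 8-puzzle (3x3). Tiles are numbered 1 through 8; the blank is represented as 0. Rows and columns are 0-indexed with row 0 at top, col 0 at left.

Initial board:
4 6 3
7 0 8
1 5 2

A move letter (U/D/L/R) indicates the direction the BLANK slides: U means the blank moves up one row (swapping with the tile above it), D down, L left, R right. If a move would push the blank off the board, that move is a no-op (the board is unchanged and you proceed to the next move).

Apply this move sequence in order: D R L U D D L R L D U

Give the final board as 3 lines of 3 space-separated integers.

After move 1 (D):
4 6 3
7 5 8
1 0 2

After move 2 (R):
4 6 3
7 5 8
1 2 0

After move 3 (L):
4 6 3
7 5 8
1 0 2

After move 4 (U):
4 6 3
7 0 8
1 5 2

After move 5 (D):
4 6 3
7 5 8
1 0 2

After move 6 (D):
4 6 3
7 5 8
1 0 2

After move 7 (L):
4 6 3
7 5 8
0 1 2

After move 8 (R):
4 6 3
7 5 8
1 0 2

After move 9 (L):
4 6 3
7 5 8
0 1 2

After move 10 (D):
4 6 3
7 5 8
0 1 2

After move 11 (U):
4 6 3
0 5 8
7 1 2

Answer: 4 6 3
0 5 8
7 1 2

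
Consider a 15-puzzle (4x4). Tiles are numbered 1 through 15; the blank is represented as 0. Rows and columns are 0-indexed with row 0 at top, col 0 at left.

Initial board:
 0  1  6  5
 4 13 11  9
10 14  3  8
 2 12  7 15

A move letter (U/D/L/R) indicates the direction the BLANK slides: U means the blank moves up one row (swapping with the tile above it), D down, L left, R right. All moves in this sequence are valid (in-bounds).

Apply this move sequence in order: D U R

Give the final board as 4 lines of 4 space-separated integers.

After move 1 (D):
 4  1  6  5
 0 13 11  9
10 14  3  8
 2 12  7 15

After move 2 (U):
 0  1  6  5
 4 13 11  9
10 14  3  8
 2 12  7 15

After move 3 (R):
 1  0  6  5
 4 13 11  9
10 14  3  8
 2 12  7 15

Answer:  1  0  6  5
 4 13 11  9
10 14  3  8
 2 12  7 15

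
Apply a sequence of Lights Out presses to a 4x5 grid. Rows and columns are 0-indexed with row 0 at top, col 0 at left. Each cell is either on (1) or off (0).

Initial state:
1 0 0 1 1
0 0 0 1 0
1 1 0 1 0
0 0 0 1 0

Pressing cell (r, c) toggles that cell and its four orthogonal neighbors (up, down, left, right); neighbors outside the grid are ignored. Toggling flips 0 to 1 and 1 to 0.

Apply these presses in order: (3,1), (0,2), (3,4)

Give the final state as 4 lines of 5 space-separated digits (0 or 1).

Answer: 1 1 1 0 1
0 0 1 1 0
1 0 0 1 1
1 1 1 0 1

Derivation:
After press 1 at (3,1):
1 0 0 1 1
0 0 0 1 0
1 0 0 1 0
1 1 1 1 0

After press 2 at (0,2):
1 1 1 0 1
0 0 1 1 0
1 0 0 1 0
1 1 1 1 0

After press 3 at (3,4):
1 1 1 0 1
0 0 1 1 0
1 0 0 1 1
1 1 1 0 1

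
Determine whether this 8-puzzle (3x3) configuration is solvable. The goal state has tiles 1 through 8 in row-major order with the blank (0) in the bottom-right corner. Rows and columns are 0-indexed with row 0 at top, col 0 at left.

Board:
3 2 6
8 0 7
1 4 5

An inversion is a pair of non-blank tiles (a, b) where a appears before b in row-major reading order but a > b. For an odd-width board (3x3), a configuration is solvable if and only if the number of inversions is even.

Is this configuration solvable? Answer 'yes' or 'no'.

Inversions (pairs i<j in row-major order where tile[i] > tile[j] > 0): 13
13 is odd, so the puzzle is not solvable.

Answer: no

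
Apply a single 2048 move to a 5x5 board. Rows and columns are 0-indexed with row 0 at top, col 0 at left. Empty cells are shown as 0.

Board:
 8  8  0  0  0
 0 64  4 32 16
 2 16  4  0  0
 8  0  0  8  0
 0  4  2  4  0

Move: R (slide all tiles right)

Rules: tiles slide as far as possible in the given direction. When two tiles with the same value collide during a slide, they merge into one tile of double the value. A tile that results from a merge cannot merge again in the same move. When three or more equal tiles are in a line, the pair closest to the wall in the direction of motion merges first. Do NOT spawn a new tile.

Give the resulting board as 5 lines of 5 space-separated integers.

Answer:  0  0  0  0 16
 0 64  4 32 16
 0  0  2 16  4
 0  0  0  0 16
 0  0  4  2  4

Derivation:
Slide right:
row 0: [8, 8, 0, 0, 0] -> [0, 0, 0, 0, 16]
row 1: [0, 64, 4, 32, 16] -> [0, 64, 4, 32, 16]
row 2: [2, 16, 4, 0, 0] -> [0, 0, 2, 16, 4]
row 3: [8, 0, 0, 8, 0] -> [0, 0, 0, 0, 16]
row 4: [0, 4, 2, 4, 0] -> [0, 0, 4, 2, 4]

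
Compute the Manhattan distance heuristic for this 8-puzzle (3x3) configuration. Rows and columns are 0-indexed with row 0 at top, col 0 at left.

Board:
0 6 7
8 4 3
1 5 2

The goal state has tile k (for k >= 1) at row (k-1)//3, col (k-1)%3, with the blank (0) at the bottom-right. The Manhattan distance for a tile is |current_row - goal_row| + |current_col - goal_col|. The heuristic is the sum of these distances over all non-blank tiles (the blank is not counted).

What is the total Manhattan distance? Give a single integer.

Answer: 16

Derivation:
Tile 6: at (0,1), goal (1,2), distance |0-1|+|1-2| = 2
Tile 7: at (0,2), goal (2,0), distance |0-2|+|2-0| = 4
Tile 8: at (1,0), goal (2,1), distance |1-2|+|0-1| = 2
Tile 4: at (1,1), goal (1,0), distance |1-1|+|1-0| = 1
Tile 3: at (1,2), goal (0,2), distance |1-0|+|2-2| = 1
Tile 1: at (2,0), goal (0,0), distance |2-0|+|0-0| = 2
Tile 5: at (2,1), goal (1,1), distance |2-1|+|1-1| = 1
Tile 2: at (2,2), goal (0,1), distance |2-0|+|2-1| = 3
Sum: 2 + 4 + 2 + 1 + 1 + 2 + 1 + 3 = 16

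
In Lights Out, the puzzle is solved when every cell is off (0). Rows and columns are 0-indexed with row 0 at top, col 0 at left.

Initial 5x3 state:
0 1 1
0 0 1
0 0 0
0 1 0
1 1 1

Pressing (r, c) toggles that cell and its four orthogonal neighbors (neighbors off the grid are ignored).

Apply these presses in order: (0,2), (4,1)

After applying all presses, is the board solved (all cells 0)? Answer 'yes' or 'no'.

Answer: yes

Derivation:
After press 1 at (0,2):
0 0 0
0 0 0
0 0 0
0 1 0
1 1 1

After press 2 at (4,1):
0 0 0
0 0 0
0 0 0
0 0 0
0 0 0

Lights still on: 0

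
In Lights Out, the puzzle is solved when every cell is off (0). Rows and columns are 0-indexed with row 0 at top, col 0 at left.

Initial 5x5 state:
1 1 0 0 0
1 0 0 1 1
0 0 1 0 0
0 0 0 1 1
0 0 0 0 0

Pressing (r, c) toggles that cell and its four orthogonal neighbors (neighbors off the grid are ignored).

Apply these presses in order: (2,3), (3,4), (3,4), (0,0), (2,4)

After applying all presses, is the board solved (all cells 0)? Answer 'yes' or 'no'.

After press 1 at (2,3):
1 1 0 0 0
1 0 0 0 1
0 0 0 1 1
0 0 0 0 1
0 0 0 0 0

After press 2 at (3,4):
1 1 0 0 0
1 0 0 0 1
0 0 0 1 0
0 0 0 1 0
0 0 0 0 1

After press 3 at (3,4):
1 1 0 0 0
1 0 0 0 1
0 0 0 1 1
0 0 0 0 1
0 0 0 0 0

After press 4 at (0,0):
0 0 0 0 0
0 0 0 0 1
0 0 0 1 1
0 0 0 0 1
0 0 0 0 0

After press 5 at (2,4):
0 0 0 0 0
0 0 0 0 0
0 0 0 0 0
0 0 0 0 0
0 0 0 0 0

Lights still on: 0

Answer: yes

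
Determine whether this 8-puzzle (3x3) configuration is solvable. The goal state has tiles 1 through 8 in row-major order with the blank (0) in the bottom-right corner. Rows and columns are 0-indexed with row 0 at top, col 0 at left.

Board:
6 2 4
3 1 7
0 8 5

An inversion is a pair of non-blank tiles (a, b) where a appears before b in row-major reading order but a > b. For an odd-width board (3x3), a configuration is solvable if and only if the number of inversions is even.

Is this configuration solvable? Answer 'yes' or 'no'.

Answer: no

Derivation:
Inversions (pairs i<j in row-major order where tile[i] > tile[j] > 0): 11
11 is odd, so the puzzle is not solvable.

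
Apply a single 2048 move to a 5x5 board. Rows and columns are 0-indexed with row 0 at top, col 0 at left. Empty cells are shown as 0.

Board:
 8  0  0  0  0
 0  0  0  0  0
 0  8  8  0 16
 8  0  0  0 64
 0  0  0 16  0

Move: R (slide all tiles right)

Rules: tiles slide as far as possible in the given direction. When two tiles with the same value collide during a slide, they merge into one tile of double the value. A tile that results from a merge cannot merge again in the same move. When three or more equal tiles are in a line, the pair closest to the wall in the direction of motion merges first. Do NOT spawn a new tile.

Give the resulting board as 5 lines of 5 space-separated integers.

Answer:  0  0  0  0  8
 0  0  0  0  0
 0  0  0 16 16
 0  0  0  8 64
 0  0  0  0 16

Derivation:
Slide right:
row 0: [8, 0, 0, 0, 0] -> [0, 0, 0, 0, 8]
row 1: [0, 0, 0, 0, 0] -> [0, 0, 0, 0, 0]
row 2: [0, 8, 8, 0, 16] -> [0, 0, 0, 16, 16]
row 3: [8, 0, 0, 0, 64] -> [0, 0, 0, 8, 64]
row 4: [0, 0, 0, 16, 0] -> [0, 0, 0, 0, 16]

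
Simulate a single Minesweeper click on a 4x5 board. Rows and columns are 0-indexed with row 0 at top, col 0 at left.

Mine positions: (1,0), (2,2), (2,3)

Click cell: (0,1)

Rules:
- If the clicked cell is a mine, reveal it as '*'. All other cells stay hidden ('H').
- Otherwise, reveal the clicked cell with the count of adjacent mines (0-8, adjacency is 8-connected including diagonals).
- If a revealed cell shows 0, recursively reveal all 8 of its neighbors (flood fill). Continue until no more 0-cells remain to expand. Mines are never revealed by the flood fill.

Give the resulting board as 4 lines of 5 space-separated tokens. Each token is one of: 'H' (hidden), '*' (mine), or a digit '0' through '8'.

H 1 H H H
H H H H H
H H H H H
H H H H H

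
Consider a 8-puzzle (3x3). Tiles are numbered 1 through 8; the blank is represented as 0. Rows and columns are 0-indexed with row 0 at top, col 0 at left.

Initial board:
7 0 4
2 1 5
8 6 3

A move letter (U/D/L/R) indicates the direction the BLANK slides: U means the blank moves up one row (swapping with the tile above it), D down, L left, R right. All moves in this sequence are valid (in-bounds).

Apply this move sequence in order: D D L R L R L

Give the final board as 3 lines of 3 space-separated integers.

After move 1 (D):
7 1 4
2 0 5
8 6 3

After move 2 (D):
7 1 4
2 6 5
8 0 3

After move 3 (L):
7 1 4
2 6 5
0 8 3

After move 4 (R):
7 1 4
2 6 5
8 0 3

After move 5 (L):
7 1 4
2 6 5
0 8 3

After move 6 (R):
7 1 4
2 6 5
8 0 3

After move 7 (L):
7 1 4
2 6 5
0 8 3

Answer: 7 1 4
2 6 5
0 8 3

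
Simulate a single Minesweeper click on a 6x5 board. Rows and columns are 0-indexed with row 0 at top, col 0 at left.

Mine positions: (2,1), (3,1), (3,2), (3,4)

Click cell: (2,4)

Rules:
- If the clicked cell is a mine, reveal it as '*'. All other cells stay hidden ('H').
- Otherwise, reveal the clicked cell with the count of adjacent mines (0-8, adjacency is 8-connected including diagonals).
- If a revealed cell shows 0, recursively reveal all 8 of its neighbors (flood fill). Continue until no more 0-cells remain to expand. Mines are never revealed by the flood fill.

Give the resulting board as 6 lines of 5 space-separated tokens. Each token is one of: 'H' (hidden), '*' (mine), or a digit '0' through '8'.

H H H H H
H H H H H
H H H H 1
H H H H H
H H H H H
H H H H H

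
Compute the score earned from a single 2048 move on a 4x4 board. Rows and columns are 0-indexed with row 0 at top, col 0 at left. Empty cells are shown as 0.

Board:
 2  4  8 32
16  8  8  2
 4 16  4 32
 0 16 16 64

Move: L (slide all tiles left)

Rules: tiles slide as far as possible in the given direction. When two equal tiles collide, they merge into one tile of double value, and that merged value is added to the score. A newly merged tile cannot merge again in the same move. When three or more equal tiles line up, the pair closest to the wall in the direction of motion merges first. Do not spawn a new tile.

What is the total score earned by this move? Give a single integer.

Slide left:
row 0: [2, 4, 8, 32] -> [2, 4, 8, 32]  score +0 (running 0)
row 1: [16, 8, 8, 2] -> [16, 16, 2, 0]  score +16 (running 16)
row 2: [4, 16, 4, 32] -> [4, 16, 4, 32]  score +0 (running 16)
row 3: [0, 16, 16, 64] -> [32, 64, 0, 0]  score +32 (running 48)
Board after move:
 2  4  8 32
16 16  2  0
 4 16  4 32
32 64  0  0

Answer: 48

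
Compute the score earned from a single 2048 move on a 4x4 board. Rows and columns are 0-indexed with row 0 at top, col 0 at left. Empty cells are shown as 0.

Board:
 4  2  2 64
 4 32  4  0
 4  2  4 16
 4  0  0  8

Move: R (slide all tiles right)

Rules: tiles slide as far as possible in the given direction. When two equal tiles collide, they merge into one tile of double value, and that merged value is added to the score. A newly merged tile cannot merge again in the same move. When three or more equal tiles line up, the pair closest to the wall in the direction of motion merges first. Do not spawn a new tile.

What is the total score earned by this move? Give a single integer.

Slide right:
row 0: [4, 2, 2, 64] -> [0, 4, 4, 64]  score +4 (running 4)
row 1: [4, 32, 4, 0] -> [0, 4, 32, 4]  score +0 (running 4)
row 2: [4, 2, 4, 16] -> [4, 2, 4, 16]  score +0 (running 4)
row 3: [4, 0, 0, 8] -> [0, 0, 4, 8]  score +0 (running 4)
Board after move:
 0  4  4 64
 0  4 32  4
 4  2  4 16
 0  0  4  8

Answer: 4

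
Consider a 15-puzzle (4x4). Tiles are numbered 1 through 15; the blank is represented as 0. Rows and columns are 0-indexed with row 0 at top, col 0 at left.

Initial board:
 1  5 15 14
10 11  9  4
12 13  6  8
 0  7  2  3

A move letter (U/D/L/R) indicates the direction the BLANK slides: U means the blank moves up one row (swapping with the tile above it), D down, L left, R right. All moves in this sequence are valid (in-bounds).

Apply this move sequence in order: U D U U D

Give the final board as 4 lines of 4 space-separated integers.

After move 1 (U):
 1  5 15 14
10 11  9  4
 0 13  6  8
12  7  2  3

After move 2 (D):
 1  5 15 14
10 11  9  4
12 13  6  8
 0  7  2  3

After move 3 (U):
 1  5 15 14
10 11  9  4
 0 13  6  8
12  7  2  3

After move 4 (U):
 1  5 15 14
 0 11  9  4
10 13  6  8
12  7  2  3

After move 5 (D):
 1  5 15 14
10 11  9  4
 0 13  6  8
12  7  2  3

Answer:  1  5 15 14
10 11  9  4
 0 13  6  8
12  7  2  3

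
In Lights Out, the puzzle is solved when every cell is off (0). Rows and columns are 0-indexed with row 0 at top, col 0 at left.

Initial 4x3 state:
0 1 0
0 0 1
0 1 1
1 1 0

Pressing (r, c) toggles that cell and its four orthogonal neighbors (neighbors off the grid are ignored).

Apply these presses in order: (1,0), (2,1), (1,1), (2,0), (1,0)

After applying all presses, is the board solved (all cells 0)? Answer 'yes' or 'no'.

After press 1 at (1,0):
1 1 0
1 1 1
1 1 1
1 1 0

After press 2 at (2,1):
1 1 0
1 0 1
0 0 0
1 0 0

After press 3 at (1,1):
1 0 0
0 1 0
0 1 0
1 0 0

After press 4 at (2,0):
1 0 0
1 1 0
1 0 0
0 0 0

After press 5 at (1,0):
0 0 0
0 0 0
0 0 0
0 0 0

Lights still on: 0

Answer: yes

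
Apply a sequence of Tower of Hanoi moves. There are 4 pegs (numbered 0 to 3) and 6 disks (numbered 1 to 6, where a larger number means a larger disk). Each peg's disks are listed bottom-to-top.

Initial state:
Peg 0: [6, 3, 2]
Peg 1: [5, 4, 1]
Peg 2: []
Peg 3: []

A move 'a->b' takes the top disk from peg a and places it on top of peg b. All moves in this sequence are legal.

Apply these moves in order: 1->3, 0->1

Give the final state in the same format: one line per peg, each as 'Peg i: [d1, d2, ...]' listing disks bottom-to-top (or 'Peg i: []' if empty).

After move 1 (1->3):
Peg 0: [6, 3, 2]
Peg 1: [5, 4]
Peg 2: []
Peg 3: [1]

After move 2 (0->1):
Peg 0: [6, 3]
Peg 1: [5, 4, 2]
Peg 2: []
Peg 3: [1]

Answer: Peg 0: [6, 3]
Peg 1: [5, 4, 2]
Peg 2: []
Peg 3: [1]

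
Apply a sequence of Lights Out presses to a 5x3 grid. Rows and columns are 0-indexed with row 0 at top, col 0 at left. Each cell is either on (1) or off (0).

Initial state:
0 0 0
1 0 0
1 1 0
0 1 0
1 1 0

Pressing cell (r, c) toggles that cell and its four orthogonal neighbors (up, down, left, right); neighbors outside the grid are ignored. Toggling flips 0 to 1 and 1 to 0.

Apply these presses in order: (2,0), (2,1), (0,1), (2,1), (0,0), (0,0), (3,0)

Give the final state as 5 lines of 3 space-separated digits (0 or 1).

After press 1 at (2,0):
0 0 0
0 0 0
0 0 0
1 1 0
1 1 0

After press 2 at (2,1):
0 0 0
0 1 0
1 1 1
1 0 0
1 1 0

After press 3 at (0,1):
1 1 1
0 0 0
1 1 1
1 0 0
1 1 0

After press 4 at (2,1):
1 1 1
0 1 0
0 0 0
1 1 0
1 1 0

After press 5 at (0,0):
0 0 1
1 1 0
0 0 0
1 1 0
1 1 0

After press 6 at (0,0):
1 1 1
0 1 0
0 0 0
1 1 0
1 1 0

After press 7 at (3,0):
1 1 1
0 1 0
1 0 0
0 0 0
0 1 0

Answer: 1 1 1
0 1 0
1 0 0
0 0 0
0 1 0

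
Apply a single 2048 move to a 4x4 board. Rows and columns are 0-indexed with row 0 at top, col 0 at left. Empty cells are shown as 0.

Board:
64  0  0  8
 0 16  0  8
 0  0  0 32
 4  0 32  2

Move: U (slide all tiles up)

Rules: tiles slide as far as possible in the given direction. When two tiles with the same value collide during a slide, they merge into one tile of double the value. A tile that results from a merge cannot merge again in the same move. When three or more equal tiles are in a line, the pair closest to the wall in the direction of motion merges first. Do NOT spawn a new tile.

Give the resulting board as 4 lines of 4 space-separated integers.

Answer: 64 16 32 16
 4  0  0 32
 0  0  0  2
 0  0  0  0

Derivation:
Slide up:
col 0: [64, 0, 0, 4] -> [64, 4, 0, 0]
col 1: [0, 16, 0, 0] -> [16, 0, 0, 0]
col 2: [0, 0, 0, 32] -> [32, 0, 0, 0]
col 3: [8, 8, 32, 2] -> [16, 32, 2, 0]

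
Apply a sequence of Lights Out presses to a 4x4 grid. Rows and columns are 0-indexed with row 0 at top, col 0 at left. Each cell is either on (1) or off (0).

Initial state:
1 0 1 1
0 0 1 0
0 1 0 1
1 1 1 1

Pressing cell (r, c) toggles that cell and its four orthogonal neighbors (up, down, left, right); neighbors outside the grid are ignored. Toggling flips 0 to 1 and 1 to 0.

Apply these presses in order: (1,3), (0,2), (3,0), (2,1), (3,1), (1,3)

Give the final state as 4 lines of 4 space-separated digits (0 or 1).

Answer: 1 1 0 0
0 1 0 0
0 1 1 1
1 0 0 1

Derivation:
After press 1 at (1,3):
1 0 1 0
0 0 0 1
0 1 0 0
1 1 1 1

After press 2 at (0,2):
1 1 0 1
0 0 1 1
0 1 0 0
1 1 1 1

After press 3 at (3,0):
1 1 0 1
0 0 1 1
1 1 0 0
0 0 1 1

After press 4 at (2,1):
1 1 0 1
0 1 1 1
0 0 1 0
0 1 1 1

After press 5 at (3,1):
1 1 0 1
0 1 1 1
0 1 1 0
1 0 0 1

After press 6 at (1,3):
1 1 0 0
0 1 0 0
0 1 1 1
1 0 0 1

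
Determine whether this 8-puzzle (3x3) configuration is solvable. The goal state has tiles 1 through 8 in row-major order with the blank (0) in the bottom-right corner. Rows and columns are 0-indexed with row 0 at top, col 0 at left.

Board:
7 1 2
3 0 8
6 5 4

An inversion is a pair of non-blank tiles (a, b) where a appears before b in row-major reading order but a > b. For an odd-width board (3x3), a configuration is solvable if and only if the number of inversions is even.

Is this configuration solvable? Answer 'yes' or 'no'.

Inversions (pairs i<j in row-major order where tile[i] > tile[j] > 0): 12
12 is even, so the puzzle is solvable.

Answer: yes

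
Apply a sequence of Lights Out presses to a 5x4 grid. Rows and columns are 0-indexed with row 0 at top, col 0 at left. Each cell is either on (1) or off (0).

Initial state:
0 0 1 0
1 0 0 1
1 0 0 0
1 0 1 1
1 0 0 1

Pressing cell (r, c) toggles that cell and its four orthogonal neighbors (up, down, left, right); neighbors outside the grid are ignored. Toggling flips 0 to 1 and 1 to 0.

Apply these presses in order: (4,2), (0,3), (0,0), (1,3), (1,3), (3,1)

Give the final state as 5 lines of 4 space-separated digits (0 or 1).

After press 1 at (4,2):
0 0 1 0
1 0 0 1
1 0 0 0
1 0 0 1
1 1 1 0

After press 2 at (0,3):
0 0 0 1
1 0 0 0
1 0 0 0
1 0 0 1
1 1 1 0

After press 3 at (0,0):
1 1 0 1
0 0 0 0
1 0 0 0
1 0 0 1
1 1 1 0

After press 4 at (1,3):
1 1 0 0
0 0 1 1
1 0 0 1
1 0 0 1
1 1 1 0

After press 5 at (1,3):
1 1 0 1
0 0 0 0
1 0 0 0
1 0 0 1
1 1 1 0

After press 6 at (3,1):
1 1 0 1
0 0 0 0
1 1 0 0
0 1 1 1
1 0 1 0

Answer: 1 1 0 1
0 0 0 0
1 1 0 0
0 1 1 1
1 0 1 0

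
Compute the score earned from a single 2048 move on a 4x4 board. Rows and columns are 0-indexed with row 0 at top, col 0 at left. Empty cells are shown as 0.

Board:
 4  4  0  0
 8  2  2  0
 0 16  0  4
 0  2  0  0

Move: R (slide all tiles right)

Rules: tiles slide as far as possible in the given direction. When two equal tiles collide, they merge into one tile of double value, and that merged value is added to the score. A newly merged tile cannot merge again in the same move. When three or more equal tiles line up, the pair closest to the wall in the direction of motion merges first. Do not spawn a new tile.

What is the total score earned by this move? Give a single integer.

Answer: 12

Derivation:
Slide right:
row 0: [4, 4, 0, 0] -> [0, 0, 0, 8]  score +8 (running 8)
row 1: [8, 2, 2, 0] -> [0, 0, 8, 4]  score +4 (running 12)
row 2: [0, 16, 0, 4] -> [0, 0, 16, 4]  score +0 (running 12)
row 3: [0, 2, 0, 0] -> [0, 0, 0, 2]  score +0 (running 12)
Board after move:
 0  0  0  8
 0  0  8  4
 0  0 16  4
 0  0  0  2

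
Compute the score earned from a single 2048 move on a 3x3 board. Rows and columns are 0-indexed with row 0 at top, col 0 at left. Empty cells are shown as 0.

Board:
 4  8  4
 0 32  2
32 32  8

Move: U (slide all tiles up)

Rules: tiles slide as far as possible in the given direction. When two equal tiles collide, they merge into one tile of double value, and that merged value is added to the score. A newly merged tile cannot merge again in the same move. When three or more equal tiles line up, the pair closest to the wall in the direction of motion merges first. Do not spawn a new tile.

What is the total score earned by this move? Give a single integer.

Slide up:
col 0: [4, 0, 32] -> [4, 32, 0]  score +0 (running 0)
col 1: [8, 32, 32] -> [8, 64, 0]  score +64 (running 64)
col 2: [4, 2, 8] -> [4, 2, 8]  score +0 (running 64)
Board after move:
 4  8  4
32 64  2
 0  0  8

Answer: 64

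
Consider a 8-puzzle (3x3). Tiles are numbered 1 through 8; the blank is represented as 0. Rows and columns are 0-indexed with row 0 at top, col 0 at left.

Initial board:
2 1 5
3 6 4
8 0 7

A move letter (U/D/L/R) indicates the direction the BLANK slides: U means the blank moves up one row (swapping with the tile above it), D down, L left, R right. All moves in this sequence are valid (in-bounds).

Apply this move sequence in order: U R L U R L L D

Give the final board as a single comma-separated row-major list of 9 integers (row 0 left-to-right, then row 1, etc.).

Answer: 3, 2, 5, 0, 1, 4, 8, 6, 7

Derivation:
After move 1 (U):
2 1 5
3 0 4
8 6 7

After move 2 (R):
2 1 5
3 4 0
8 6 7

After move 3 (L):
2 1 5
3 0 4
8 6 7

After move 4 (U):
2 0 5
3 1 4
8 6 7

After move 5 (R):
2 5 0
3 1 4
8 6 7

After move 6 (L):
2 0 5
3 1 4
8 6 7

After move 7 (L):
0 2 5
3 1 4
8 6 7

After move 8 (D):
3 2 5
0 1 4
8 6 7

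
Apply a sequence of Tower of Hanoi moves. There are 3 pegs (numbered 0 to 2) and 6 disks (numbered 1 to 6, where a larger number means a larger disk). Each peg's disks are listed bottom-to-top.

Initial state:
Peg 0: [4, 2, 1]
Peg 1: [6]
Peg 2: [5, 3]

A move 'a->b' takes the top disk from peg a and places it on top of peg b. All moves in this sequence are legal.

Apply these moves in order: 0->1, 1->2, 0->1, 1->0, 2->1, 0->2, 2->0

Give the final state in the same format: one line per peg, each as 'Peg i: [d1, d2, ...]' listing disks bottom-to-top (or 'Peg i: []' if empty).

After move 1 (0->1):
Peg 0: [4, 2]
Peg 1: [6, 1]
Peg 2: [5, 3]

After move 2 (1->2):
Peg 0: [4, 2]
Peg 1: [6]
Peg 2: [5, 3, 1]

After move 3 (0->1):
Peg 0: [4]
Peg 1: [6, 2]
Peg 2: [5, 3, 1]

After move 4 (1->0):
Peg 0: [4, 2]
Peg 1: [6]
Peg 2: [5, 3, 1]

After move 5 (2->1):
Peg 0: [4, 2]
Peg 1: [6, 1]
Peg 2: [5, 3]

After move 6 (0->2):
Peg 0: [4]
Peg 1: [6, 1]
Peg 2: [5, 3, 2]

After move 7 (2->0):
Peg 0: [4, 2]
Peg 1: [6, 1]
Peg 2: [5, 3]

Answer: Peg 0: [4, 2]
Peg 1: [6, 1]
Peg 2: [5, 3]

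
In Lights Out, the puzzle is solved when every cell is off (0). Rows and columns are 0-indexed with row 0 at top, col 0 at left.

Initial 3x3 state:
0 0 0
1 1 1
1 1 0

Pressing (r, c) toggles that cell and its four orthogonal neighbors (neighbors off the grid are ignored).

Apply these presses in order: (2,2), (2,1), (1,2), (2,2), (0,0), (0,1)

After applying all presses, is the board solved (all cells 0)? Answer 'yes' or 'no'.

Answer: yes

Derivation:
After press 1 at (2,2):
0 0 0
1 1 0
1 0 1

After press 2 at (2,1):
0 0 0
1 0 0
0 1 0

After press 3 at (1,2):
0 0 1
1 1 1
0 1 1

After press 4 at (2,2):
0 0 1
1 1 0
0 0 0

After press 5 at (0,0):
1 1 1
0 1 0
0 0 0

After press 6 at (0,1):
0 0 0
0 0 0
0 0 0

Lights still on: 0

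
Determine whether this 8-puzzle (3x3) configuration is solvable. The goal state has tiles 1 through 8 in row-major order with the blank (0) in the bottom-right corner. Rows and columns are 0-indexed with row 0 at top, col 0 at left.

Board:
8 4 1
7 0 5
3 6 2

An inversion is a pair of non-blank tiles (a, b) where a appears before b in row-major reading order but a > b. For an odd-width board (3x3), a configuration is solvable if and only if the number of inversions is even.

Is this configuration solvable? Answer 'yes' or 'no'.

Inversions (pairs i<j in row-major order where tile[i] > tile[j] > 0): 18
18 is even, so the puzzle is solvable.

Answer: yes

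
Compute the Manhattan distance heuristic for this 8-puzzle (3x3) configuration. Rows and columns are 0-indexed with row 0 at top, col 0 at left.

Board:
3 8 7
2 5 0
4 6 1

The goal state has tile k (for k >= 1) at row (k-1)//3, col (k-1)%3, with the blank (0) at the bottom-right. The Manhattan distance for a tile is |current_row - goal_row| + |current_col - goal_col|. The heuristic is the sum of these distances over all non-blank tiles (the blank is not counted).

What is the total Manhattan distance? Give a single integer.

Tile 3: at (0,0), goal (0,2), distance |0-0|+|0-2| = 2
Tile 8: at (0,1), goal (2,1), distance |0-2|+|1-1| = 2
Tile 7: at (0,2), goal (2,0), distance |0-2|+|2-0| = 4
Tile 2: at (1,0), goal (0,1), distance |1-0|+|0-1| = 2
Tile 5: at (1,1), goal (1,1), distance |1-1|+|1-1| = 0
Tile 4: at (2,0), goal (1,0), distance |2-1|+|0-0| = 1
Tile 6: at (2,1), goal (1,2), distance |2-1|+|1-2| = 2
Tile 1: at (2,2), goal (0,0), distance |2-0|+|2-0| = 4
Sum: 2 + 2 + 4 + 2 + 0 + 1 + 2 + 4 = 17

Answer: 17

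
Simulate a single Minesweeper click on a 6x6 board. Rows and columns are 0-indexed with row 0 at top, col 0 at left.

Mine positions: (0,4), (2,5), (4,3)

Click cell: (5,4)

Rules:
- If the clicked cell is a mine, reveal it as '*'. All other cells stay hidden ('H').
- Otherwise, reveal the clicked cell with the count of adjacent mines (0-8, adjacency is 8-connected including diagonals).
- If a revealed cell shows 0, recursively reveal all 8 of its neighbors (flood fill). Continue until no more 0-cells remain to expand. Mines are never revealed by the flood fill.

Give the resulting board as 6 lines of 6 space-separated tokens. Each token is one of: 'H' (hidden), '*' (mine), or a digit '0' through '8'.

H H H H H H
H H H H H H
H H H H H H
H H H H H H
H H H H H H
H H H H 1 H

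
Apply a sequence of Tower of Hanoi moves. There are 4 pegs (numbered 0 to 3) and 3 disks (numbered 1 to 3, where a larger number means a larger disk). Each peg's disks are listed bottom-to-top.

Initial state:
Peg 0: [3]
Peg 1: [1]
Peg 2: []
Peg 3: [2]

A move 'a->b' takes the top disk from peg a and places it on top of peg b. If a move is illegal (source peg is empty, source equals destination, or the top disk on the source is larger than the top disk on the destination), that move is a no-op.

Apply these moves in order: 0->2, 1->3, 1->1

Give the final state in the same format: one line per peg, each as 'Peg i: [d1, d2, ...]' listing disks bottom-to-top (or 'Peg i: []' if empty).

Answer: Peg 0: []
Peg 1: []
Peg 2: [3]
Peg 3: [2, 1]

Derivation:
After move 1 (0->2):
Peg 0: []
Peg 1: [1]
Peg 2: [3]
Peg 3: [2]

After move 2 (1->3):
Peg 0: []
Peg 1: []
Peg 2: [3]
Peg 3: [2, 1]

After move 3 (1->1):
Peg 0: []
Peg 1: []
Peg 2: [3]
Peg 3: [2, 1]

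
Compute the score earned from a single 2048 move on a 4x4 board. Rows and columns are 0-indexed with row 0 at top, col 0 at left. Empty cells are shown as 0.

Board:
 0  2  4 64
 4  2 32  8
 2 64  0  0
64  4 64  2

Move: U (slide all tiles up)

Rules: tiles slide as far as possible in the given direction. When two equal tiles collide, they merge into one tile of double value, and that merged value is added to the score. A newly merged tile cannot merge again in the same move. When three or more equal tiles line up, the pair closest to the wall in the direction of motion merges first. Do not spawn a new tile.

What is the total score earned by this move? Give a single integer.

Slide up:
col 0: [0, 4, 2, 64] -> [4, 2, 64, 0]  score +0 (running 0)
col 1: [2, 2, 64, 4] -> [4, 64, 4, 0]  score +4 (running 4)
col 2: [4, 32, 0, 64] -> [4, 32, 64, 0]  score +0 (running 4)
col 3: [64, 8, 0, 2] -> [64, 8, 2, 0]  score +0 (running 4)
Board after move:
 4  4  4 64
 2 64 32  8
64  4 64  2
 0  0  0  0

Answer: 4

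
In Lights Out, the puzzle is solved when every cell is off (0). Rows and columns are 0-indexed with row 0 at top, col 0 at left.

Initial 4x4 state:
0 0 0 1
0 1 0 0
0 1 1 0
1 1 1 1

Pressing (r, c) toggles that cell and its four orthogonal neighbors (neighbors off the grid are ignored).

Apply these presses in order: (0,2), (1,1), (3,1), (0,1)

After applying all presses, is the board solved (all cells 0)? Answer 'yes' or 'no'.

Answer: no

Derivation:
After press 1 at (0,2):
0 1 1 0
0 1 1 0
0 1 1 0
1 1 1 1

After press 2 at (1,1):
0 0 1 0
1 0 0 0
0 0 1 0
1 1 1 1

After press 3 at (3,1):
0 0 1 0
1 0 0 0
0 1 1 0
0 0 0 1

After press 4 at (0,1):
1 1 0 0
1 1 0 0
0 1 1 0
0 0 0 1

Lights still on: 7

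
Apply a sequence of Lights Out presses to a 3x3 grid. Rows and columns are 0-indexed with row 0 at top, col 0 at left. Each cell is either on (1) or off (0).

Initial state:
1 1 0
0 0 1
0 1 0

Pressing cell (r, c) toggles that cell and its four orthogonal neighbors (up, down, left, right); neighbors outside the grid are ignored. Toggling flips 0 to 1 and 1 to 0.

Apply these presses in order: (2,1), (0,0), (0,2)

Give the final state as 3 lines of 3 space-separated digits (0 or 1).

Answer: 0 1 1
1 1 0
1 0 1

Derivation:
After press 1 at (2,1):
1 1 0
0 1 1
1 0 1

After press 2 at (0,0):
0 0 0
1 1 1
1 0 1

After press 3 at (0,2):
0 1 1
1 1 0
1 0 1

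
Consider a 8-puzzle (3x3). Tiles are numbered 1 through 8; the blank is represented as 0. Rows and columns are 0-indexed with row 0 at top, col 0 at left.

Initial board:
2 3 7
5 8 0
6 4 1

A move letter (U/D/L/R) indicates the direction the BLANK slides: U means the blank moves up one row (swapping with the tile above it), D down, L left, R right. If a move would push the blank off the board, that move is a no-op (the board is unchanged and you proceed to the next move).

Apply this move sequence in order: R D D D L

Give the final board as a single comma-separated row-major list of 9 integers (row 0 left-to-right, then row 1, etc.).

Answer: 2, 3, 7, 5, 8, 1, 6, 0, 4

Derivation:
After move 1 (R):
2 3 7
5 8 0
6 4 1

After move 2 (D):
2 3 7
5 8 1
6 4 0

After move 3 (D):
2 3 7
5 8 1
6 4 0

After move 4 (D):
2 3 7
5 8 1
6 4 0

After move 5 (L):
2 3 7
5 8 1
6 0 4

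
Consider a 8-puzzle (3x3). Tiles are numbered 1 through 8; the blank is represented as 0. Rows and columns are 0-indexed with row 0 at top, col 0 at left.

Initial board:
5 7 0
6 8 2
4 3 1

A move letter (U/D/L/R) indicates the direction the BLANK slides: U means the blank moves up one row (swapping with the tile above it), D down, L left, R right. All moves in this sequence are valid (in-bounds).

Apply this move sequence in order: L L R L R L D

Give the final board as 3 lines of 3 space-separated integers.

After move 1 (L):
5 0 7
6 8 2
4 3 1

After move 2 (L):
0 5 7
6 8 2
4 3 1

After move 3 (R):
5 0 7
6 8 2
4 3 1

After move 4 (L):
0 5 7
6 8 2
4 3 1

After move 5 (R):
5 0 7
6 8 2
4 3 1

After move 6 (L):
0 5 7
6 8 2
4 3 1

After move 7 (D):
6 5 7
0 8 2
4 3 1

Answer: 6 5 7
0 8 2
4 3 1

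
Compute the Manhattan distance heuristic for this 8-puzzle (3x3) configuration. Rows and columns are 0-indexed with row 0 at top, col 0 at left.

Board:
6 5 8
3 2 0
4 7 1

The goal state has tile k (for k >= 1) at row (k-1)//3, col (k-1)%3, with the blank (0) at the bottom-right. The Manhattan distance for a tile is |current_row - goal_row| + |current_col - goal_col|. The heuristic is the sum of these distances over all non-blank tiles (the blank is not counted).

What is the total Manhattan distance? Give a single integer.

Tile 6: at (0,0), goal (1,2), distance |0-1|+|0-2| = 3
Tile 5: at (0,1), goal (1,1), distance |0-1|+|1-1| = 1
Tile 8: at (0,2), goal (2,1), distance |0-2|+|2-1| = 3
Tile 3: at (1,0), goal (0,2), distance |1-0|+|0-2| = 3
Tile 2: at (1,1), goal (0,1), distance |1-0|+|1-1| = 1
Tile 4: at (2,0), goal (1,0), distance |2-1|+|0-0| = 1
Tile 7: at (2,1), goal (2,0), distance |2-2|+|1-0| = 1
Tile 1: at (2,2), goal (0,0), distance |2-0|+|2-0| = 4
Sum: 3 + 1 + 3 + 3 + 1 + 1 + 1 + 4 = 17

Answer: 17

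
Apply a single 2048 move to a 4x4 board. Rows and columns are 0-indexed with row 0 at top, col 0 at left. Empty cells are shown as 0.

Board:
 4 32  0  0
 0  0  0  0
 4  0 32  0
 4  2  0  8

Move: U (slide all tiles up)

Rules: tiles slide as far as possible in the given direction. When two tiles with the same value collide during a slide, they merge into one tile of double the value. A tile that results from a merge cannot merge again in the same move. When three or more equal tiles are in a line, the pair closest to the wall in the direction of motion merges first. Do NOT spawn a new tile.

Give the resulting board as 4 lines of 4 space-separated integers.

Slide up:
col 0: [4, 0, 4, 4] -> [8, 4, 0, 0]
col 1: [32, 0, 0, 2] -> [32, 2, 0, 0]
col 2: [0, 0, 32, 0] -> [32, 0, 0, 0]
col 3: [0, 0, 0, 8] -> [8, 0, 0, 0]

Answer:  8 32 32  8
 4  2  0  0
 0  0  0  0
 0  0  0  0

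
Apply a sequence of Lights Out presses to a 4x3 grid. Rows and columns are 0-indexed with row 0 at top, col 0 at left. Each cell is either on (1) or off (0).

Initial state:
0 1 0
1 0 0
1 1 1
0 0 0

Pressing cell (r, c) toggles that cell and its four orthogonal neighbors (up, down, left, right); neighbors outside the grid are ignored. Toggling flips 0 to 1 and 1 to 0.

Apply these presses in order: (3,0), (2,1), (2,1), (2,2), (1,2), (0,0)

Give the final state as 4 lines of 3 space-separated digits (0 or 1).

After press 1 at (3,0):
0 1 0
1 0 0
0 1 1
1 1 0

After press 2 at (2,1):
0 1 0
1 1 0
1 0 0
1 0 0

After press 3 at (2,1):
0 1 0
1 0 0
0 1 1
1 1 0

After press 4 at (2,2):
0 1 0
1 0 1
0 0 0
1 1 1

After press 5 at (1,2):
0 1 1
1 1 0
0 0 1
1 1 1

After press 6 at (0,0):
1 0 1
0 1 0
0 0 1
1 1 1

Answer: 1 0 1
0 1 0
0 0 1
1 1 1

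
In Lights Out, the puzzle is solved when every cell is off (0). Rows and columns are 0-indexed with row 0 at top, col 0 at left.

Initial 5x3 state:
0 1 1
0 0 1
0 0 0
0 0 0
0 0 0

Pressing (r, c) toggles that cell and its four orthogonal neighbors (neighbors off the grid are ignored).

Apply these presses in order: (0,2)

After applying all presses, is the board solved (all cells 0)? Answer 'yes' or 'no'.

After press 1 at (0,2):
0 0 0
0 0 0
0 0 0
0 0 0
0 0 0

Lights still on: 0

Answer: yes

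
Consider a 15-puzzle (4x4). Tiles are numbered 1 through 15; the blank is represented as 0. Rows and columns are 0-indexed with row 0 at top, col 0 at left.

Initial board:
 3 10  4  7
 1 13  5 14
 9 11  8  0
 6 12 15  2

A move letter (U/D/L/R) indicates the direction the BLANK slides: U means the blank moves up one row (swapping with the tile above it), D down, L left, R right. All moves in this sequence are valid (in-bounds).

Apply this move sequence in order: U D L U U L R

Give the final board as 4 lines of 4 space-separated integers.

Answer:  3 10  0  7
 1 13  4 14
 9 11  5  8
 6 12 15  2

Derivation:
After move 1 (U):
 3 10  4  7
 1 13  5  0
 9 11  8 14
 6 12 15  2

After move 2 (D):
 3 10  4  7
 1 13  5 14
 9 11  8  0
 6 12 15  2

After move 3 (L):
 3 10  4  7
 1 13  5 14
 9 11  0  8
 6 12 15  2

After move 4 (U):
 3 10  4  7
 1 13  0 14
 9 11  5  8
 6 12 15  2

After move 5 (U):
 3 10  0  7
 1 13  4 14
 9 11  5  8
 6 12 15  2

After move 6 (L):
 3  0 10  7
 1 13  4 14
 9 11  5  8
 6 12 15  2

After move 7 (R):
 3 10  0  7
 1 13  4 14
 9 11  5  8
 6 12 15  2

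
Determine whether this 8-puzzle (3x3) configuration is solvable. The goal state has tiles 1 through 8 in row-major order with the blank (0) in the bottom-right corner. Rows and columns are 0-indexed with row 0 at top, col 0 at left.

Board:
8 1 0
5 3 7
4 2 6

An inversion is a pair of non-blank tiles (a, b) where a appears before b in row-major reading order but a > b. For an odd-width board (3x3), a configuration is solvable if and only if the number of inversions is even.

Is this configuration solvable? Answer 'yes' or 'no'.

Answer: no

Derivation:
Inversions (pairs i<j in row-major order where tile[i] > tile[j] > 0): 15
15 is odd, so the puzzle is not solvable.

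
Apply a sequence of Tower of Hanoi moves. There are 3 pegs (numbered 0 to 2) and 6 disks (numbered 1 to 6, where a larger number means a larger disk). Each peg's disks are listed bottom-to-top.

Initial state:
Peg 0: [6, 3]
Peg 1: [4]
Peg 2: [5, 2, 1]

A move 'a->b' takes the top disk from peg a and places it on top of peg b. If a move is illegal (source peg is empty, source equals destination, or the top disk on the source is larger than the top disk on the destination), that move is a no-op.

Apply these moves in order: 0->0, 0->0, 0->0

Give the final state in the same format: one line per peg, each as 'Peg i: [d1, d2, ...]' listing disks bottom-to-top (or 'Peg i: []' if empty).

Answer: Peg 0: [6, 3]
Peg 1: [4]
Peg 2: [5, 2, 1]

Derivation:
After move 1 (0->0):
Peg 0: [6, 3]
Peg 1: [4]
Peg 2: [5, 2, 1]

After move 2 (0->0):
Peg 0: [6, 3]
Peg 1: [4]
Peg 2: [5, 2, 1]

After move 3 (0->0):
Peg 0: [6, 3]
Peg 1: [4]
Peg 2: [5, 2, 1]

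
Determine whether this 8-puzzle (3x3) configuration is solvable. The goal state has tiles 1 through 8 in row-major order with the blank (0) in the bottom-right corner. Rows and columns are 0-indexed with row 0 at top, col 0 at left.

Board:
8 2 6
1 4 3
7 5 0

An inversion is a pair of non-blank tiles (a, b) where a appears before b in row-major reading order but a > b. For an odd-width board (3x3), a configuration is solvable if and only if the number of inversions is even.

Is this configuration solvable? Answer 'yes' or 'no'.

Inversions (pairs i<j in row-major order where tile[i] > tile[j] > 0): 14
14 is even, so the puzzle is solvable.

Answer: yes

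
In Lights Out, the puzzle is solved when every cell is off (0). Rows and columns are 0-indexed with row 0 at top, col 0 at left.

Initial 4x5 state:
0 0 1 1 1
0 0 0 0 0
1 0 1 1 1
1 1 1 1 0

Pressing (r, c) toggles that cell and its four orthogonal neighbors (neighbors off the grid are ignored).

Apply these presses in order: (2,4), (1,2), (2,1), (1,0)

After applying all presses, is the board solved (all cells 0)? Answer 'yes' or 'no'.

Answer: no

Derivation:
After press 1 at (2,4):
0 0 1 1 1
0 0 0 0 1
1 0 1 0 0
1 1 1 1 1

After press 2 at (1,2):
0 0 0 1 1
0 1 1 1 1
1 0 0 0 0
1 1 1 1 1

After press 3 at (2,1):
0 0 0 1 1
0 0 1 1 1
0 1 1 0 0
1 0 1 1 1

After press 4 at (1,0):
1 0 0 1 1
1 1 1 1 1
1 1 1 0 0
1 0 1 1 1

Lights still on: 15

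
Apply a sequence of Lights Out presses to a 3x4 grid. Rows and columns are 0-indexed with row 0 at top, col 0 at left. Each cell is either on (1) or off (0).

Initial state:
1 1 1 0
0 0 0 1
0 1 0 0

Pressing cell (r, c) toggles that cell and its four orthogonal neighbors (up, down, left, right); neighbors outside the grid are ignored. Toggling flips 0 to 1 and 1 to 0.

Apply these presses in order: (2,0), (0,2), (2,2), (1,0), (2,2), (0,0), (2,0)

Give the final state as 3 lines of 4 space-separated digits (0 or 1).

Answer: 1 1 0 1
0 1 1 1
1 1 0 0

Derivation:
After press 1 at (2,0):
1 1 1 0
1 0 0 1
1 0 0 0

After press 2 at (0,2):
1 0 0 1
1 0 1 1
1 0 0 0

After press 3 at (2,2):
1 0 0 1
1 0 0 1
1 1 1 1

After press 4 at (1,0):
0 0 0 1
0 1 0 1
0 1 1 1

After press 5 at (2,2):
0 0 0 1
0 1 1 1
0 0 0 0

After press 6 at (0,0):
1 1 0 1
1 1 1 1
0 0 0 0

After press 7 at (2,0):
1 1 0 1
0 1 1 1
1 1 0 0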